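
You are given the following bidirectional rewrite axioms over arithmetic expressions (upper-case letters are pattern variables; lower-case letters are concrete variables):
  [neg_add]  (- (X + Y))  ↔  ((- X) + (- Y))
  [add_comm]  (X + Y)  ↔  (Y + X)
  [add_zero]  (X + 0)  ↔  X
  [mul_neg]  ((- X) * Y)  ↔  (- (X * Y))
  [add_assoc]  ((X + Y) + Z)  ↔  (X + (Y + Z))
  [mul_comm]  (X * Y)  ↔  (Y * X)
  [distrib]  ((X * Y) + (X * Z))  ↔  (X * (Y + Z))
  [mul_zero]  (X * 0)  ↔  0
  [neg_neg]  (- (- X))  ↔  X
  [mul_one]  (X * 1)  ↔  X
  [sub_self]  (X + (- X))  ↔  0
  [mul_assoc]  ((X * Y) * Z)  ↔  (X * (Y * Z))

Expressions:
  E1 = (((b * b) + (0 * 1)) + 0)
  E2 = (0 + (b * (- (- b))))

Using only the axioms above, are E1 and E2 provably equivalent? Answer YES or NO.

1. [mul_one →] (0 * 1)  →  0;  E1 = (((b * b) + 0) + 0)
2. [add_zero →] (((b * b) + 0) + 0)  →  ((b * b) + 0)
3. [add_comm →] ((b * b) + 0)  →  (0 + (b * b))
4. [neg_neg ←] b  →  (- (- b));  this is E2

YES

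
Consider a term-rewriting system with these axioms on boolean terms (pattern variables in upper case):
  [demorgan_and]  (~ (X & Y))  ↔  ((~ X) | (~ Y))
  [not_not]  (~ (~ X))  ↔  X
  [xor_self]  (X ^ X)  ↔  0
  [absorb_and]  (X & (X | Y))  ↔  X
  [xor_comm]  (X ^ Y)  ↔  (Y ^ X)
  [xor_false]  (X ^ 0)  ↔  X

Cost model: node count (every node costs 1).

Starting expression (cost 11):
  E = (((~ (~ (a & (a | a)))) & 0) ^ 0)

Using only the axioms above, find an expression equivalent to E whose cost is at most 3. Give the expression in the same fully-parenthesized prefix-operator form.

(a & 0)   [cost 3]

step 1: absorb_and (→) rewrites (a & (a | a)) into a, now (((~ (~ a)) & 0) ^ 0)
step 2: xor_false (→) rewrites (((~ (~ a)) & 0) ^ 0) into ((~ (~ a)) & 0)
step 3: not_not (→) rewrites (~ (~ a)) into a, reaching cost 3 (bound 3)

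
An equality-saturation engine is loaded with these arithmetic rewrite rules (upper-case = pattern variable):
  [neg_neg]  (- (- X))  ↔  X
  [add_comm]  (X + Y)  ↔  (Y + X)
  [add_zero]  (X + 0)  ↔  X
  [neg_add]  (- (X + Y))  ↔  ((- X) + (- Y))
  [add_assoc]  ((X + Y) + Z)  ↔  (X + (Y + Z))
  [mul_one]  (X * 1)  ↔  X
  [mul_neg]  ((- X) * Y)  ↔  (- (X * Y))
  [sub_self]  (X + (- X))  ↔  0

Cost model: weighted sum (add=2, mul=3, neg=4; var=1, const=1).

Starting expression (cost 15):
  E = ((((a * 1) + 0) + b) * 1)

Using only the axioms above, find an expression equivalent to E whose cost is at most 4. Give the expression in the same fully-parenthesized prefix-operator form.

(a + b)   [cost 4]

step 1: add_zero (→) rewrites ((a * 1) + 0) into (a * 1), now (((a * 1) + b) * 1)
step 2: mul_one (→) rewrites (((a * 1) + b) * 1) into ((a * 1) + b)
step 3: mul_one (→) rewrites (a * 1) into a, reaching cost 4 (bound 4)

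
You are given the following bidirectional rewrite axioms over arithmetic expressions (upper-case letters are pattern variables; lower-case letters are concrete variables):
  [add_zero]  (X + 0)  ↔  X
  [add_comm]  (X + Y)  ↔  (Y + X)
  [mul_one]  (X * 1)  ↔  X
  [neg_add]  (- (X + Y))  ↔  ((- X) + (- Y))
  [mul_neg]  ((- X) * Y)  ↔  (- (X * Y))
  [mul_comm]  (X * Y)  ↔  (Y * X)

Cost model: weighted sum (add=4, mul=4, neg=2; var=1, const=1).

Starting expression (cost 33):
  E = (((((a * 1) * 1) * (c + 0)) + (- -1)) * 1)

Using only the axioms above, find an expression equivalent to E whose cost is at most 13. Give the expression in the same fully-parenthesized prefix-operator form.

(1) ((a * 1) * 1)  =[mul_one →]=  (a * 1)    ⊢ ((((a * 1) * (c + 0)) + (- -1)) * 1)
(2) (c + 0)  =[add_zero →]=  c    ⊢ ((((a * 1) * c) + (- -1)) * 1)
(3) (a * 1)  =[mul_one →]=  a    ⊢ (((a * c) + (- -1)) * 1)
(4) (((a * c) + (- -1)) * 1)  =[mul_one →]=  ((a * c) + (- -1))    ⊢ cost 13, within 13

((a * c) + (- -1))   [cost 13]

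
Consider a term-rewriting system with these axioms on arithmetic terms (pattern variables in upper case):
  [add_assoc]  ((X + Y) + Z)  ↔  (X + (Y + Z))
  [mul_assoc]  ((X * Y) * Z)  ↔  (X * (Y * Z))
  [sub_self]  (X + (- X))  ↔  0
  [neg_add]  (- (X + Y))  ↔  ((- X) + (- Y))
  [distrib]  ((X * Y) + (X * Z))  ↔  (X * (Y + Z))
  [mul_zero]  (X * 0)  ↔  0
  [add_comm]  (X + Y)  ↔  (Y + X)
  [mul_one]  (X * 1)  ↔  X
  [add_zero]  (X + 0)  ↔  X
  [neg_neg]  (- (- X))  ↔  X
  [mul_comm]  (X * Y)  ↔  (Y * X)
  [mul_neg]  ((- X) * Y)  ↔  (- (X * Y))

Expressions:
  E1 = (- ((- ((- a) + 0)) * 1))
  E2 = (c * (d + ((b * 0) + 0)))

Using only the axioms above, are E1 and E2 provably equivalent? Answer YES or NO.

The axioms are sound identities: if E1 ↔* E2 then E1 and E2 evaluate identically under any assignment.
Under a=0, b=0, c=1, d=1: E1 evaluates to 0, E2 to 1. Distinct ⇒ no rewrite sequence connects them.

NO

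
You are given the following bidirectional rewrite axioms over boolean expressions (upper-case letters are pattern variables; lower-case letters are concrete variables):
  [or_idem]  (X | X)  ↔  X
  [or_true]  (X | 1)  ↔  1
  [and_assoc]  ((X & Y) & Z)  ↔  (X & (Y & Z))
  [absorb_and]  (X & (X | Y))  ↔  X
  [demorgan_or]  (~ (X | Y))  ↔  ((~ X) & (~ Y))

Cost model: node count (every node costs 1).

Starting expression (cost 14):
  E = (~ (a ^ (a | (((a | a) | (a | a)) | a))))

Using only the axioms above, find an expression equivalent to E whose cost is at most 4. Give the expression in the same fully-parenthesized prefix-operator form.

(~ (a ^ a))   [cost 4]

(1) ((a | a) | (a | a))  =[or_idem →]=  (a | a)    ⊢ (~ (a ^ (a | ((a | a) | a))))
(2) (a | a)  =[or_idem →]=  a    ⊢ (~ (a ^ (a | (a | a))))
(3) (a | a)  =[or_idem →]=  a    ⊢ (~ (a ^ (a | a)))
(4) (a | a)  =[or_idem →]=  a    ⊢ cost 4, within 4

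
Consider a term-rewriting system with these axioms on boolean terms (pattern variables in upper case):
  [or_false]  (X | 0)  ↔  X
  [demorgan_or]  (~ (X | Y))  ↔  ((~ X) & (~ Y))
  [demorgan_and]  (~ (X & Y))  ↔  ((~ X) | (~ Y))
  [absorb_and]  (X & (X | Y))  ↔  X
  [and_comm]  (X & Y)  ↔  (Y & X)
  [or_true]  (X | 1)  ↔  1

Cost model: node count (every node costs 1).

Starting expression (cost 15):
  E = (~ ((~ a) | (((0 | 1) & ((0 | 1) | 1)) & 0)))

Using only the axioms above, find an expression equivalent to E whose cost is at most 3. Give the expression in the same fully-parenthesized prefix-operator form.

step 1: absorb_and (→) rewrites ((0 | 1) & ((0 | 1) | 1)) into (0 | 1), now (~ ((~ a) | ((0 | 1) & 0)))
step 2: and_comm (→) rewrites ((0 | 1) & 0) into (0 & (0 | 1)), now (~ ((~ a) | (0 & (0 | 1))))
step 3: absorb_and (→) rewrites (0 & (0 | 1)) into 0, now (~ ((~ a) | 0))
step 4: or_false (→) rewrites ((~ a) | 0) into (~ a), reaching cost 3 (bound 3)

(~ (~ a))   [cost 3]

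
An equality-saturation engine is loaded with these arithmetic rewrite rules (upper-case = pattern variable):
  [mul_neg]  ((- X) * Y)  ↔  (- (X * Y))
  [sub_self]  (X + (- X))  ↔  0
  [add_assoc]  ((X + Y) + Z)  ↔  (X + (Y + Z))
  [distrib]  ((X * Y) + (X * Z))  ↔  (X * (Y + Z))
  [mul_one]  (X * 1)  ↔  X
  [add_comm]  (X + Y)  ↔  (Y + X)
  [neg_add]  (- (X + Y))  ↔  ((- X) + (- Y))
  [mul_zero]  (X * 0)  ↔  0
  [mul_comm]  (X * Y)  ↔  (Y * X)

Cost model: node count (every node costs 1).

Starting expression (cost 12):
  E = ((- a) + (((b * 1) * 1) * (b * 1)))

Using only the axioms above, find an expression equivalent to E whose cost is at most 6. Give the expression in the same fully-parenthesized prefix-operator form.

step 1: mul_one (→) rewrites (b * 1) into b, now ((- a) + ((b * 1) * (b * 1)))
step 2: mul_one (→) rewrites (b * 1) into b, now ((- a) + (b * (b * 1)))
step 3: mul_one (→) rewrites (b * 1) into b, reaching cost 6 (bound 6)

((- a) + (b * b))   [cost 6]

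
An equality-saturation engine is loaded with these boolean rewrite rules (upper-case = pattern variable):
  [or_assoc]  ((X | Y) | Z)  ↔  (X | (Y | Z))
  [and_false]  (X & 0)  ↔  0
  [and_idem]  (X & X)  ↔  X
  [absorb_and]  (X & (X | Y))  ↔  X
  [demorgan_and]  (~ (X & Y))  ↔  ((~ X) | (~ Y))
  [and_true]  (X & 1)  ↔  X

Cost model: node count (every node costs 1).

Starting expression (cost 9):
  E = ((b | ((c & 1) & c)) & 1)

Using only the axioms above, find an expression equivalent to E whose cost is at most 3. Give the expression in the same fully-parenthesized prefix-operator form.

(1) (c & 1)  =[and_true →]=  c    ⊢ ((b | (c & c)) & 1)
(2) ((b | (c & c)) & 1)  =[and_true →]=  (b | (c & c))
(3) (c & c)  =[and_idem →]=  c    ⊢ cost 3, within 3

(b | c)   [cost 3]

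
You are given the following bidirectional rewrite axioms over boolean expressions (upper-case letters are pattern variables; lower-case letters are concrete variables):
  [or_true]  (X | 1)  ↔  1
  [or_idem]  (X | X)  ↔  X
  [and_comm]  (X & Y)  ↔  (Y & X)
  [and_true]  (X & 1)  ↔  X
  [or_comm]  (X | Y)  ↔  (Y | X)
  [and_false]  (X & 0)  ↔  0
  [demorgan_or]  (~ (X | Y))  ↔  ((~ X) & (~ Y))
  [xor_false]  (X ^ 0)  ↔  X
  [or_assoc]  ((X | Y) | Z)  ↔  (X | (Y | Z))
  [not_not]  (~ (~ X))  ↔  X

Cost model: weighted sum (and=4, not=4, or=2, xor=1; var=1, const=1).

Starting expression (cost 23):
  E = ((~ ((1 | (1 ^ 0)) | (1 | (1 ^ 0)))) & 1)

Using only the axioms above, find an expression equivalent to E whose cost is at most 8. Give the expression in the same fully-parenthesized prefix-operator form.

step 1: or_idem (→) rewrites ((1 | (1 ^ 0)) | (1 | (1 ^ 0))) into (1 | (1 ^ 0)), now ((~ (1 | (1 ^ 0))) & 1)
step 2: xor_false (→) rewrites (1 ^ 0) into 1, now ((~ (1 | 1)) & 1)
step 3: and_true (→) rewrites ((~ (1 | 1)) & 1) into (~ (1 | 1)), reaching cost 8 (bound 8)

(~ (1 | 1))   [cost 8]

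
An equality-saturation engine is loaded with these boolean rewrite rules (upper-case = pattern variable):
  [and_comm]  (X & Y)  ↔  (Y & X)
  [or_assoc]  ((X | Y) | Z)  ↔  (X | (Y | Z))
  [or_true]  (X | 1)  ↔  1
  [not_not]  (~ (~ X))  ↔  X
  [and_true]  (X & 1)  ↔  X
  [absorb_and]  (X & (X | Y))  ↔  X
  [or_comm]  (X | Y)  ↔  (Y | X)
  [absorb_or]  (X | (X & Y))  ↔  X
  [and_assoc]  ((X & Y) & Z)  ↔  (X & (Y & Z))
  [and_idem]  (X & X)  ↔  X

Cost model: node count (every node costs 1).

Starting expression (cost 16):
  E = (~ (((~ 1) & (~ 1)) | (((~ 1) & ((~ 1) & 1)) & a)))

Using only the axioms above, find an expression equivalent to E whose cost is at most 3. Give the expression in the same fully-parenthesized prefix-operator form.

1. [and_true →] ((~ 1) & 1)  →  (~ 1);  E = (~ (((~ 1) & (~ 1)) | (((~ 1) & (~ 1)) & a)))
2. [absorb_or →] (((~ 1) & (~ 1)) | (((~ 1) & (~ 1)) & a))  →  ((~ 1) & (~ 1));  E = (~ ((~ 1) & (~ 1)))
3. [and_idem →] ((~ 1) & (~ 1))  →  (~ 1);  cost 3 ≤ 3, done

(~ (~ 1))   [cost 3]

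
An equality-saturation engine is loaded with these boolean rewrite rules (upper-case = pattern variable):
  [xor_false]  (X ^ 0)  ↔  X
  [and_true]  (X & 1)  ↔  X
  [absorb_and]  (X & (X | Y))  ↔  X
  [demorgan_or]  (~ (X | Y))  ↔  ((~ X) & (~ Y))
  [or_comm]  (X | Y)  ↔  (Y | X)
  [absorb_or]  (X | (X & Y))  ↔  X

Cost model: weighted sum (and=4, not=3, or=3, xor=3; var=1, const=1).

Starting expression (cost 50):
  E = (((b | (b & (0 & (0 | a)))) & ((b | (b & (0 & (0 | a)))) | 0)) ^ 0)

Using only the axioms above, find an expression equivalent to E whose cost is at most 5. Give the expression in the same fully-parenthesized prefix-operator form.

(b ^ 0)   [cost 5]

(1) ((b | (b & (0 & (0 | a)))) & ((b | (b & (0 & (0 | a)))) | 0))  =[absorb_and →]=  (b | (b & (0 & (0 | a))))    ⊢ ((b | (b & (0 & (0 | a)))) ^ 0)
(2) (0 & (0 | a))  =[absorb_and →]=  0    ⊢ ((b | (b & 0)) ^ 0)
(3) (b | (b & 0))  =[absorb_or →]=  b    ⊢ cost 5, within 5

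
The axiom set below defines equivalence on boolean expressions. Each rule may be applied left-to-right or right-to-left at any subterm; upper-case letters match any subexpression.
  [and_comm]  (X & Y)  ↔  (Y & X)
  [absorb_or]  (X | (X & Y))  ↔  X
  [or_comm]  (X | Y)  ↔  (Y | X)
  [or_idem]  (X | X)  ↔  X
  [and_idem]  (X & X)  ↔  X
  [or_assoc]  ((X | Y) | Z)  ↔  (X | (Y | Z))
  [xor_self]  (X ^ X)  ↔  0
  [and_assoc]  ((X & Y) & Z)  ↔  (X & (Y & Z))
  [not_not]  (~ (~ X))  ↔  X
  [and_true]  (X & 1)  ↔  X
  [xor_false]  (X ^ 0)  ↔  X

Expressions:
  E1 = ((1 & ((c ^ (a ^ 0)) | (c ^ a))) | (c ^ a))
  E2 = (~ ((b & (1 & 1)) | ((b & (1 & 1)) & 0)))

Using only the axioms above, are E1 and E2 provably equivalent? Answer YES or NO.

Every axiom is a valid identity, so a rewrite proof would force E1 and E2 to agree under every assignment.
At a=0, b=0, c=0: E1 = 0 but E2 = 1; they differ, so no derivation exists.

NO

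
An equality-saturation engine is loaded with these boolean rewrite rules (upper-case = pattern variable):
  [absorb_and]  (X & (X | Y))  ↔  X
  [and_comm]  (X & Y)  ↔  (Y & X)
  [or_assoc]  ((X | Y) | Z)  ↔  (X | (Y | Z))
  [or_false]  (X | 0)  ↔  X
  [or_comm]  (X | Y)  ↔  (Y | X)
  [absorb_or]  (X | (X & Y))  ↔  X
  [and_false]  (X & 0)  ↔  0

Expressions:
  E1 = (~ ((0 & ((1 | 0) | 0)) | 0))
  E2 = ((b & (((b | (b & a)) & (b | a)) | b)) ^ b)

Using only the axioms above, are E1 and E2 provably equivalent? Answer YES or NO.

All listed rules preserve value, hence provable equivalence implies equal values everywhere; look for a separating assignment.
a=0, b=0 gives E1 ↦ 1, E2 ↦ 0; values differ ⇒ not provably equivalent.

NO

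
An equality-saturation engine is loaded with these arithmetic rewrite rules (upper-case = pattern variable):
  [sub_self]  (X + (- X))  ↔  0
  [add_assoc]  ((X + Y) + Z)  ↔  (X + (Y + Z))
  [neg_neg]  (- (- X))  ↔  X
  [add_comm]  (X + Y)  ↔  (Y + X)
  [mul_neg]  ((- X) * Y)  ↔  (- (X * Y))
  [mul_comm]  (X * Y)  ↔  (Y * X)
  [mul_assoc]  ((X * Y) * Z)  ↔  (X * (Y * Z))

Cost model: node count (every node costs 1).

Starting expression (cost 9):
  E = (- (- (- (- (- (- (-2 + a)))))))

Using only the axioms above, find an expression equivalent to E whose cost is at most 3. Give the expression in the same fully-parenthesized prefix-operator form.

(1) (- (- (- (- (- (- (-2 + a)))))))  =[neg_neg →]=  (- (- (- (- (-2 + a)))))
(2) (- (- (- (-2 + a))))  =[neg_neg →]=  (- (-2 + a))    ⊢ (- (- (-2 + a)))
(3) (- (- (-2 + a)))  =[neg_neg →]=  (-2 + a)    ⊢ cost 3, within 3

(-2 + a)   [cost 3]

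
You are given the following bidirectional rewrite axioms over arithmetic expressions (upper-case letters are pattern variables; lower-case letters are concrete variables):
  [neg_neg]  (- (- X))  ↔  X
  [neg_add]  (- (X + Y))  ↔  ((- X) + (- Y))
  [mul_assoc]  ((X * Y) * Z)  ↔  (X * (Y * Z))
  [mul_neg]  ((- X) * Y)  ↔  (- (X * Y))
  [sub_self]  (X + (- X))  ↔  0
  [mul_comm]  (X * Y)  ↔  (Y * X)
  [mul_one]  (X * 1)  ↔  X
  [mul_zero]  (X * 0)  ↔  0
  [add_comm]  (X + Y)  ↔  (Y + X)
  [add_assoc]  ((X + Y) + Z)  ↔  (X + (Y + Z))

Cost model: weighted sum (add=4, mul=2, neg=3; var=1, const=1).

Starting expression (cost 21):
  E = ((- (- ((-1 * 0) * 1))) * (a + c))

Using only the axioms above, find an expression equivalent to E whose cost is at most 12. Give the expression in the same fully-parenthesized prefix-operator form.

((0 * -1) * (a + c))   [cost 12]

(1) (-1 * 0)  =[mul_comm →]=  (0 * -1)    ⊢ ((- (- ((0 * -1) * 1))) * (a + c))
(2) ((0 * -1) * 1)  =[mul_one →]=  (0 * -1)    ⊢ ((- (- (0 * -1))) * (a + c))
(3) (- (- (0 * -1)))  =[neg_neg →]=  (0 * -1)    ⊢ cost 12, within 12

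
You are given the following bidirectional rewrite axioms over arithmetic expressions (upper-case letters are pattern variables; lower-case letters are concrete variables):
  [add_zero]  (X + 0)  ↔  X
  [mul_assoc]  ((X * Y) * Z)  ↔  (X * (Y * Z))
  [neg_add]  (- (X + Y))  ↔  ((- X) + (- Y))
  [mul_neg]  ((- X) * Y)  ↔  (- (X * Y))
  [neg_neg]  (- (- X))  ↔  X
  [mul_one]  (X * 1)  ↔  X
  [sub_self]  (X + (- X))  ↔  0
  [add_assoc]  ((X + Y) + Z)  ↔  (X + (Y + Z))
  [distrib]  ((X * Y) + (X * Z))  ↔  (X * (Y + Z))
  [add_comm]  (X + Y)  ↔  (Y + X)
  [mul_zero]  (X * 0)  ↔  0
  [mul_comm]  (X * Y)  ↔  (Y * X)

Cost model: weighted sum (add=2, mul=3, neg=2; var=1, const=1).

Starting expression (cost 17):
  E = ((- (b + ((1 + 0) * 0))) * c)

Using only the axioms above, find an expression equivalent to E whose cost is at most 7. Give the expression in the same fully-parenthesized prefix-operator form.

((- b) * c)   [cost 7]

(1) (1 + 0)  =[add_zero →]=  1    ⊢ ((- (b + (1 * 0))) * c)
(2) (1 * 0)  =[mul_zero →]=  0    ⊢ ((- (b + 0)) * c)
(3) (b + 0)  =[add_zero →]=  b    ⊢ cost 7, within 7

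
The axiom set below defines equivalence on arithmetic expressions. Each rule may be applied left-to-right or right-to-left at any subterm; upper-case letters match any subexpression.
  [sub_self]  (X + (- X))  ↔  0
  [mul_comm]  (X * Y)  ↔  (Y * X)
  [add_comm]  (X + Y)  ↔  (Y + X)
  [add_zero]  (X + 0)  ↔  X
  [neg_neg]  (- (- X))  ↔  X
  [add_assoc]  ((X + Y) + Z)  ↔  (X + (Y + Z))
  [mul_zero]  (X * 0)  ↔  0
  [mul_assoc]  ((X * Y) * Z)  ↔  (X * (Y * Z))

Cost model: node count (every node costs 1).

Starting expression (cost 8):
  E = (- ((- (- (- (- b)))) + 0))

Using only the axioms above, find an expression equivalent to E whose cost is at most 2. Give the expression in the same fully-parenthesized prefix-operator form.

(1) ((- (- (- (- b)))) + 0)  =[add_zero →]=  (- (- (- (- b))))    ⊢ (- (- (- (- (- b)))))
(2) (- (- (- (- b))))  =[neg_neg →]=  (- (- b))    ⊢ (- (- (- b)))
(3) (- (- b))  =[neg_neg →]=  b    ⊢ cost 2, within 2

(- b)   [cost 2]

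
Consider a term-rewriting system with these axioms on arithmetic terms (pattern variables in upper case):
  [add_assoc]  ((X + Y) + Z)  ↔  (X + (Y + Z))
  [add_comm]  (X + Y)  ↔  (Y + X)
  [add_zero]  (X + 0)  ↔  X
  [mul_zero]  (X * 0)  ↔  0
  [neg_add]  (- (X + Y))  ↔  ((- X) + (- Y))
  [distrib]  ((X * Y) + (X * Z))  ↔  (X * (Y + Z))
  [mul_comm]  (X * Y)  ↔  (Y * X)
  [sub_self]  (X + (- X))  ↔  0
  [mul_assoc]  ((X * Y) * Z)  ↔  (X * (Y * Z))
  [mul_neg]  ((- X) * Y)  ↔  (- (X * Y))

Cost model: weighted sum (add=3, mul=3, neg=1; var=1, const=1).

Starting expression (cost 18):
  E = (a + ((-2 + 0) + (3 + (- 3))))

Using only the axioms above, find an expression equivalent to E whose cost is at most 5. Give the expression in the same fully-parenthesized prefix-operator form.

1. [sub_self →] (3 + (- 3))  →  0;  E = (a + ((-2 + 0) + 0))
2. [add_zero →] (-2 + 0)  →  -2;  E = (a + (-2 + 0))
3. [add_zero →] (-2 + 0)  →  -2;  cost 5 ≤ 5, done

(a + -2)   [cost 5]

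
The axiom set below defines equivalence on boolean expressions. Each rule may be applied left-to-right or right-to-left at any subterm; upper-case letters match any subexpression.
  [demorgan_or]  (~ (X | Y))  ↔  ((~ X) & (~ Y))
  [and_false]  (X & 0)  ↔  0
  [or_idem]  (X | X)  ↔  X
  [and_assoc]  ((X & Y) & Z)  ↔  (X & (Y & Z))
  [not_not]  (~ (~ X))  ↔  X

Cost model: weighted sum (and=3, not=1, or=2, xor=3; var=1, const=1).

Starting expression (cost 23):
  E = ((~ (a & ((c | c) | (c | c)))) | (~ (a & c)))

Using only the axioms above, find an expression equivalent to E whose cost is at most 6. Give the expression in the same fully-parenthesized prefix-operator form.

(~ (a & c))   [cost 6]

step 1: or_idem (→) rewrites ((c | c) | (c | c)) into (c | c), now ((~ (a & (c | c))) | (~ (a & c)))
step 2: or_idem (→) rewrites (c | c) into c, now ((~ (a & c)) | (~ (a & c)))
step 3: or_idem (→) rewrites ((~ (a & c)) | (~ (a & c))) into (~ (a & c)), reaching cost 6 (bound 6)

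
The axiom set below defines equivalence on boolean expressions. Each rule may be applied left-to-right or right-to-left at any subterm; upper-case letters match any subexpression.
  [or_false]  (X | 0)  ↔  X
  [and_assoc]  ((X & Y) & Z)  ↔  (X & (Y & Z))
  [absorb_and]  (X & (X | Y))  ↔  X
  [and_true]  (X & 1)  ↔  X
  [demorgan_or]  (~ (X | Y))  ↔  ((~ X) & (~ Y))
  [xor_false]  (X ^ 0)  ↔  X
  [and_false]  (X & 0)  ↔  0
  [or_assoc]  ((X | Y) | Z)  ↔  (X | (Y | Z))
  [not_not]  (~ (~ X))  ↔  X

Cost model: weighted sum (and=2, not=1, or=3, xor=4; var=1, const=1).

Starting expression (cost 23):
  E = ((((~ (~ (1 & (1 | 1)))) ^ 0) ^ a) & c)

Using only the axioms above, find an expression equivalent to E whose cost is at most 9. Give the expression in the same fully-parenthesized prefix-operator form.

((1 ^ a) & c)   [cost 9]

(1) (1 & (1 | 1))  =[absorb_and →]=  1    ⊢ ((((~ (~ 1)) ^ 0) ^ a) & c)
(2) ((~ (~ 1)) ^ 0)  =[xor_false →]=  (~ (~ 1))    ⊢ (((~ (~ 1)) ^ a) & c)
(3) (~ (~ 1))  =[not_not →]=  1    ⊢ cost 9, within 9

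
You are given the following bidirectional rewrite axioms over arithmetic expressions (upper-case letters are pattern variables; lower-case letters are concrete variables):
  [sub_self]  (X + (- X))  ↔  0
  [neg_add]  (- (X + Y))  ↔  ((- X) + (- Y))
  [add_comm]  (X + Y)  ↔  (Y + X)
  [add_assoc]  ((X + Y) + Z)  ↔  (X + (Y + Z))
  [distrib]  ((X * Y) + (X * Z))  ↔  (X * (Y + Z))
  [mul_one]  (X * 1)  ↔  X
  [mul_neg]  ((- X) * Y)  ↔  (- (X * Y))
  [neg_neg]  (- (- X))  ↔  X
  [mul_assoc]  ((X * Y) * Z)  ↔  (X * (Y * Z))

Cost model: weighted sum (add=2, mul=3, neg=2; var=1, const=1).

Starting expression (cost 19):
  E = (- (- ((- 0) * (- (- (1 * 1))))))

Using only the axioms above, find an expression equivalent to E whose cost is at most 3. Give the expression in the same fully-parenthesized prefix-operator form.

step 1: neg_neg (→) rewrites (- (- ((- 0) * (- (- (1 * 1)))))) into ((- 0) * (- (- (1 * 1))))
step 2: neg_neg (→) rewrites (- (- (1 * 1))) into (1 * 1), now ((- 0) * (1 * 1))
step 3: mul_one (→) rewrites (1 * 1) into 1, now ((- 0) * 1)
step 4: mul_one (→) rewrites ((- 0) * 1) into (- 0), reaching cost 3 (bound 3)

(- 0)   [cost 3]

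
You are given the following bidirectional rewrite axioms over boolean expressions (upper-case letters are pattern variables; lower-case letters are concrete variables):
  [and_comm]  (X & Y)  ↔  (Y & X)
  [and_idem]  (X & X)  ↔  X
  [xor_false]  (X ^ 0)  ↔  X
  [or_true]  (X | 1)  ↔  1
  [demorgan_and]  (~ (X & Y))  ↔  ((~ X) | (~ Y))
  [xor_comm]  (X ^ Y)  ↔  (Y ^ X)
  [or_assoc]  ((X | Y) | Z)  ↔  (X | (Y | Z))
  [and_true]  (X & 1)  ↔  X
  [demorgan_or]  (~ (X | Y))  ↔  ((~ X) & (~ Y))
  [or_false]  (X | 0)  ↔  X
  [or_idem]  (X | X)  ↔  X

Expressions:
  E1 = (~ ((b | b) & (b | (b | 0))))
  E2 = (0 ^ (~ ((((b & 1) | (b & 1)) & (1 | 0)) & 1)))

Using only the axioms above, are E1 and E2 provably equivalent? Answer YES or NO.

1. [or_false →] (b | 0)  →  b;  E1 = (~ ((b | b) & (b | b)))
2. [or_idem →] (b | b)  →  b;  E1 = (~ ((b | b) & b))
3. [or_idem →] (b | b)  →  b;  E1 = (~ (b & b))
4. [and_idem →] (b & b)  →  b;  E1 = (~ b)
5. [xor_false ←] (~ b)  →  ((~ b) ^ 0)
6. [xor_comm →] ((~ b) ^ 0)  →  (0 ^ (~ b))
7. [and_true ←] b  →  (b & 1);  E1 = (0 ^ (~ (b & 1)))
8. [and_true ←] (b & 1)  →  ((b & 1) & 1);  E1 = (0 ^ (~ ((b & 1) & 1)))
9. [or_false ←] 1  →  (1 | 0);  E1 = (0 ^ (~ ((b & (1 | 0)) & 1)))
10. [and_true ←] b  →  (b & 1);  E1 = (0 ^ (~ (((b & 1) & (1 | 0)) & 1)))
11. [or_idem ←] (b & 1)  →  ((b & 1) | (b & 1));  this is E2

YES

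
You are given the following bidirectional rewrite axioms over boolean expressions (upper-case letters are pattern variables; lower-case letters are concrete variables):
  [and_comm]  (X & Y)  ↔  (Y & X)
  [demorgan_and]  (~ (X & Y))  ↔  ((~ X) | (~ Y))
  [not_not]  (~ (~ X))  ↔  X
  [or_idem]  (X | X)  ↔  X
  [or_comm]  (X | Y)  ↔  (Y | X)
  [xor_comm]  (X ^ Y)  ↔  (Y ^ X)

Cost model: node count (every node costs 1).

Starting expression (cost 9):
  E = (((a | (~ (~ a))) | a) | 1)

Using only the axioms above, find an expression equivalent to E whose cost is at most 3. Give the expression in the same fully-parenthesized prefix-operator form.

(1) (~ (~ a))  =[not_not →]=  a    ⊢ (((a | a) | a) | 1)
(2) (a | a)  =[or_idem →]=  a    ⊢ ((a | a) | 1)
(3) (a | a)  =[or_idem →]=  a    ⊢ cost 3, within 3

(a | 1)   [cost 3]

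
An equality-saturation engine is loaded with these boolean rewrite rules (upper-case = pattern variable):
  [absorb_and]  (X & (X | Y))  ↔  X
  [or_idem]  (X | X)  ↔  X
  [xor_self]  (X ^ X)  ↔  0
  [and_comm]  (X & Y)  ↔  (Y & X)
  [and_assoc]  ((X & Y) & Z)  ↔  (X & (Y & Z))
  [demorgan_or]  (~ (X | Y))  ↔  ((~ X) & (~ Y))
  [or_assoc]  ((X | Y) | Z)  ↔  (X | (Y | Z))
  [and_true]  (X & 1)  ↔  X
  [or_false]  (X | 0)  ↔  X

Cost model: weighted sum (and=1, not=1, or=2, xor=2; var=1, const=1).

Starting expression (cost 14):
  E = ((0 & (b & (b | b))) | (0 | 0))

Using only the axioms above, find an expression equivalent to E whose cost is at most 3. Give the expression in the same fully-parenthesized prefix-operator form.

1. [absorb_and →] (b & (b | b))  →  b;  E = ((0 & b) | (0 | 0))
2. [or_idem →] (0 | 0)  →  0;  E = ((0 & b) | 0)
3. [or_false →] ((0 & b) | 0)  →  (0 & b);  cost 3 ≤ 3, done

(0 & b)   [cost 3]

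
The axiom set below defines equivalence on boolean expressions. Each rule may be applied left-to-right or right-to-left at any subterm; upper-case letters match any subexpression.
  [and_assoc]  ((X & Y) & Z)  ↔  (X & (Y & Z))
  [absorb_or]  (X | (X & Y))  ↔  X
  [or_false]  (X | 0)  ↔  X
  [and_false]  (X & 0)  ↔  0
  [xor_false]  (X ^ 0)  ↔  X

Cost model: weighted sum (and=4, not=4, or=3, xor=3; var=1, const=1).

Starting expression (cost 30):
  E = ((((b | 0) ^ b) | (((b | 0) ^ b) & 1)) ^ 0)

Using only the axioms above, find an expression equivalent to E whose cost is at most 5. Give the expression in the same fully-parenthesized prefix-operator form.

(b ^ b)   [cost 5]

(1) (((b | 0) ^ b) | (((b | 0) ^ b) & 1))  =[absorb_or →]=  ((b | 0) ^ b)    ⊢ (((b | 0) ^ b) ^ 0)
(2) (((b | 0) ^ b) ^ 0)  =[xor_false →]=  ((b | 0) ^ b)
(3) (b | 0)  =[or_false →]=  b    ⊢ cost 5, within 5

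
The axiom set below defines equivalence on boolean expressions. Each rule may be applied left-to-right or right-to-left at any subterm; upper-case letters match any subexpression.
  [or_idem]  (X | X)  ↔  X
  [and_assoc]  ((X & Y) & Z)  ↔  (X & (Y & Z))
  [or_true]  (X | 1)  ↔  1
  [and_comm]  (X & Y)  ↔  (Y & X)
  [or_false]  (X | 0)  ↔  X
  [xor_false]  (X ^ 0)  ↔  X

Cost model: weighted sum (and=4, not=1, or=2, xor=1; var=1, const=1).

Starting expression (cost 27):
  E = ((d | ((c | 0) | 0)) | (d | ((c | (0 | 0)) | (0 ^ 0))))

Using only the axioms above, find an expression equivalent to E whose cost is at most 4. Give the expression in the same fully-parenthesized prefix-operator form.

(d | c)   [cost 4]

(1) (0 | 0)  =[or_idem →]=  0    ⊢ ((d | ((c | 0) | 0)) | (d | ((c | 0) | (0 ^ 0))))
(2) ((c | 0) | 0)  =[or_false →]=  (c | 0)    ⊢ ((d | (c | 0)) | (d | ((c | 0) | (0 ^ 0))))
(3) (0 ^ 0)  =[xor_false →]=  0    ⊢ ((d | (c | 0)) | (d | ((c | 0) | 0)))
(4) (c | 0)  =[or_false →]=  c    ⊢ ((d | (c | 0)) | (d | (c | 0)))
(5) ((d | (c | 0)) | (d | (c | 0)))  =[or_idem →]=  (d | (c | 0))
(6) (c | 0)  =[or_false →]=  c    ⊢ cost 4, within 4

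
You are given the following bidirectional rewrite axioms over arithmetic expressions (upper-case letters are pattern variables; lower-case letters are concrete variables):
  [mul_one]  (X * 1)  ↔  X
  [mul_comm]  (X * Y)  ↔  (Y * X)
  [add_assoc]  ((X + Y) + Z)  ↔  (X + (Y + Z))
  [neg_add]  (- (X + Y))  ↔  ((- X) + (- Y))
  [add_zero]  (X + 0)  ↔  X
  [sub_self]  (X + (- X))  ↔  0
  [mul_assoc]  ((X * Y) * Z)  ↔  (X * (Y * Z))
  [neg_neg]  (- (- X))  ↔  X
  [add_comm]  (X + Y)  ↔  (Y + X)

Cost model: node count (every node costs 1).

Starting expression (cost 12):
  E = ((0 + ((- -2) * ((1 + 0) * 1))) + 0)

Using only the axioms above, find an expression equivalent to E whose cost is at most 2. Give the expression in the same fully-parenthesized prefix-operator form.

step 1: add_zero (→) rewrites ((0 + ((- -2) * ((1 + 0) * 1))) + 0) into (0 + ((- -2) * ((1 + 0) * 1)))
step 2: add_zero (→) rewrites (1 + 0) into 1, now (0 + ((- -2) * (1 * 1)))
step 3: mul_one (→) rewrites (1 * 1) into 1, now (0 + ((- -2) * 1))
step 4: add_comm (→) rewrites (0 + ((- -2) * 1)) into (((- -2) * 1) + 0)
step 5: mul_one (→) rewrites ((- -2) * 1) into (- -2), now ((- -2) + 0)
step 6: add_zero (→) rewrites ((- -2) + 0) into (- -2), reaching cost 2 (bound 2)

(- -2)   [cost 2]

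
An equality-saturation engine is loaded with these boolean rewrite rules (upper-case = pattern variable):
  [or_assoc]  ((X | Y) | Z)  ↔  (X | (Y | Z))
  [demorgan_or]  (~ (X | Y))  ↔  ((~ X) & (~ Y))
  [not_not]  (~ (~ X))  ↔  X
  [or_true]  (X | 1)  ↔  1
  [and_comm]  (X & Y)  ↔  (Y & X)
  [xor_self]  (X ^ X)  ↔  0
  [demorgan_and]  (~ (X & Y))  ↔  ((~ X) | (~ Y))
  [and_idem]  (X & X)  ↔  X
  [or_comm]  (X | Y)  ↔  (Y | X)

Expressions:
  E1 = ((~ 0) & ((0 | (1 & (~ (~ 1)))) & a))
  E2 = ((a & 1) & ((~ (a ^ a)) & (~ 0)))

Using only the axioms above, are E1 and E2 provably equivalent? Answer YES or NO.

1. [not_not →] (~ (~ 1))  →  1;  E1 = ((~ 0) & ((0 | (1 & 1)) & a))
2. [and_idem →] (1 & 1)  →  1;  E1 = ((~ 0) & ((0 | 1) & a))
3. [or_true →] (0 | 1)  →  1;  E1 = ((~ 0) & (1 & a))
4. [and_comm →] ((~ 0) & (1 & a))  →  ((1 & a) & (~ 0))
5. [and_comm →] (1 & a)  →  (a & 1);  E1 = ((a & 1) & (~ 0))
6. [and_idem ←] (~ 0)  →  ((~ 0) & (~ 0));  E1 = ((a & 1) & ((~ 0) & (~ 0)))
7. [xor_self ←] 0  →  (a ^ a);  this is E2

YES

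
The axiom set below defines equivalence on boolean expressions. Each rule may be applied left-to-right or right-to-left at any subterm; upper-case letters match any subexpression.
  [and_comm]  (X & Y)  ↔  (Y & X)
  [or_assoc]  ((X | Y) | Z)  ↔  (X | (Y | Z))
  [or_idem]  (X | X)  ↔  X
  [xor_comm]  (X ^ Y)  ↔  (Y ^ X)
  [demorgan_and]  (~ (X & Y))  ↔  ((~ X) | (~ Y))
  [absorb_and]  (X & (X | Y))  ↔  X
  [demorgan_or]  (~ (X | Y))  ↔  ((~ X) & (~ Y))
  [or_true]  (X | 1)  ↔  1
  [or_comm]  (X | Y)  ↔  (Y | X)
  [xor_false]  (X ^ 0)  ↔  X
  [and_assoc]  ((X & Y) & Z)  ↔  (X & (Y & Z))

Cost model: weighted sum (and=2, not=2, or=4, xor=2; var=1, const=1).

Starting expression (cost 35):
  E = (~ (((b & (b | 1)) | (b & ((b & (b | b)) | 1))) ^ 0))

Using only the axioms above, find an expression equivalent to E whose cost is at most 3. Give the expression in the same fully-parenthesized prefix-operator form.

(~ b)   [cost 3]

step 1: absorb_and (→) rewrites (b & (b | b)) into b, now (~ (((b & (b | 1)) | (b & (b | 1))) ^ 0))
step 2: or_idem (→) rewrites ((b & (b | 1)) | (b & (b | 1))) into (b & (b | 1)), now (~ ((b & (b | 1)) ^ 0))
step 3: xor_false (→) rewrites ((b & (b | 1)) ^ 0) into (b & (b | 1)), now (~ (b & (b | 1)))
step 4: absorb_and (→) rewrites (b & (b | 1)) into b, reaching cost 3 (bound 3)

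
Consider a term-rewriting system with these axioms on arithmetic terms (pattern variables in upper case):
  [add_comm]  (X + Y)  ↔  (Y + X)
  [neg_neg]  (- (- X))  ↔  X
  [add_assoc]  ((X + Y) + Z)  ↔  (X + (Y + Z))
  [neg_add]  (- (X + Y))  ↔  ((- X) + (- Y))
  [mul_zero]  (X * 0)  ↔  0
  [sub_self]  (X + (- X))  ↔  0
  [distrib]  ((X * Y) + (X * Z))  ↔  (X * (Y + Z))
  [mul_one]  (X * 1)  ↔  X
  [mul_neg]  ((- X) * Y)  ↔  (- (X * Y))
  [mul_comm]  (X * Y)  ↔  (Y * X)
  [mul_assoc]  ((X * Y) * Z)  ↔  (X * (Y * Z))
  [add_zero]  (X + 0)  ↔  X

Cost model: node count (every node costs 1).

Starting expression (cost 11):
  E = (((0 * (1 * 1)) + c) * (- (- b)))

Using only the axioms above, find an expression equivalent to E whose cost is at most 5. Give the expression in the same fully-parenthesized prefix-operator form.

step 1: neg_neg (→) rewrites (- (- b)) into b, now (((0 * (1 * 1)) + c) * b)
step 2: mul_one (→) rewrites (1 * 1) into 1, now (((0 * 1) + c) * b)
step 3: mul_one (→) rewrites (0 * 1) into 0, reaching cost 5 (bound 5)

((0 + c) * b)   [cost 5]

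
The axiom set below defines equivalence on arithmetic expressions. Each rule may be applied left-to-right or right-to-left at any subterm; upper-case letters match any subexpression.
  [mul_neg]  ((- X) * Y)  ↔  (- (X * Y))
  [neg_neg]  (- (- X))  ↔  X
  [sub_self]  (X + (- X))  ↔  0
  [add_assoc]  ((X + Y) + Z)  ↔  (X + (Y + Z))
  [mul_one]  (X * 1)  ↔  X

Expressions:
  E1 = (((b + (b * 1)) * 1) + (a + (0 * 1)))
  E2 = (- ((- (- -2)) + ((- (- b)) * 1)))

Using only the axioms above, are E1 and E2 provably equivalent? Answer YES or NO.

NO

All listed rules preserve value, hence provable equivalence implies equal values everywhere; look for a separating assignment.
a=0, b=0 gives E1 ↦ 0, E2 ↦ 2; values differ ⇒ not provably equivalent.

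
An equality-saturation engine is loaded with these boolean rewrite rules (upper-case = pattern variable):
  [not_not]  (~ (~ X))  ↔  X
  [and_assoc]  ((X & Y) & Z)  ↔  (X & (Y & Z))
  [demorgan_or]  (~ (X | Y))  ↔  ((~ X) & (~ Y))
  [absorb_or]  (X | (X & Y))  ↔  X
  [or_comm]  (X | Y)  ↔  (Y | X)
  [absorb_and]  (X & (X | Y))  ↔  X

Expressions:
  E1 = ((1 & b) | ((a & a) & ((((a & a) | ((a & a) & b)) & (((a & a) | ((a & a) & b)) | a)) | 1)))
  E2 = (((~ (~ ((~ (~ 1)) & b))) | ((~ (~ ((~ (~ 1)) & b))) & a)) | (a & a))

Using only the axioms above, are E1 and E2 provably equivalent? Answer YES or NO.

step 1: absorb_and (→) rewrites (((a & a) | ((a & a) & b)) & (((a & a) | ((a & a) & b)) | a)) into ((a & a) | ((a & a) & b)), now ((1 & b) | ((a & a) & (((a & a) | ((a & a) & b)) | 1)))
step 2: absorb_or (→) rewrites ((a & a) | ((a & a) & b)) into (a & a), now ((1 & b) | ((a & a) & ((a & a) | 1)))
step 3: absorb_and (→) rewrites ((a & a) & ((a & a) | 1)) into (a & a), now ((1 & b) | (a & a))
step 4: not_not (←) rewrites (1 & b) into (~ (~ (1 & b))), now ((~ (~ (1 & b))) | (a & a))
step 5: not_not (←) rewrites 1 into (~ (~ 1)), now ((~ (~ ((~ (~ 1)) & b))) | (a & a))
step 6: absorb_or (←) rewrites (~ (~ ((~ (~ 1)) & b))) into ((~ (~ ((~ (~ 1)) & b))) | ((~ (~ ((~ (~ 1)) & b))) & a)), which is E2

YES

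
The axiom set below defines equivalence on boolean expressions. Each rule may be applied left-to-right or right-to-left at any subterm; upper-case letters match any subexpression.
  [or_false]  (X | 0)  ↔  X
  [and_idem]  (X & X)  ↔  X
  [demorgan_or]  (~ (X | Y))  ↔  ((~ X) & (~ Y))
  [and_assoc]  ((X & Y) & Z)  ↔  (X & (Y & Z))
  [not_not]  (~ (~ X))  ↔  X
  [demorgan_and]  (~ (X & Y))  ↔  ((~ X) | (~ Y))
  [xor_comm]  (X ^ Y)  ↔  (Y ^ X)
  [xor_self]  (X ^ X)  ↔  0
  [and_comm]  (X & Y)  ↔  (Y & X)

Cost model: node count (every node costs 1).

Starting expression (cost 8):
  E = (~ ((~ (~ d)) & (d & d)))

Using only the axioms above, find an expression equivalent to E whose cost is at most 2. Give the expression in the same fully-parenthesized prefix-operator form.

(~ d)   [cost 2]

(1) (d & d)  =[and_idem →]=  d    ⊢ (~ ((~ (~ d)) & d))
(2) (~ (~ d))  =[not_not →]=  d    ⊢ (~ (d & d))
(3) (d & d)  =[and_idem →]=  d    ⊢ cost 2, within 2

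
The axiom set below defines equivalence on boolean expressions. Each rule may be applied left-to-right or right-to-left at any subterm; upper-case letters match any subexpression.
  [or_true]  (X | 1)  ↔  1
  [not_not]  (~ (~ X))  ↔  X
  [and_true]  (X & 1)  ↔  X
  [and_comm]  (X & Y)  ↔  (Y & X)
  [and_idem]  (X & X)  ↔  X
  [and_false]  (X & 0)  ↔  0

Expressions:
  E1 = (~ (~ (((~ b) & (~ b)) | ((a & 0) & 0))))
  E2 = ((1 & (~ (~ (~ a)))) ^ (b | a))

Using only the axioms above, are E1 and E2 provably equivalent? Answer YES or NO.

NO

Every axiom is a valid identity, so a rewrite proof would force E1 and E2 to agree under every assignment.
At a=1, b=1: E1 = 0 but E2 = 1; they differ, so no derivation exists.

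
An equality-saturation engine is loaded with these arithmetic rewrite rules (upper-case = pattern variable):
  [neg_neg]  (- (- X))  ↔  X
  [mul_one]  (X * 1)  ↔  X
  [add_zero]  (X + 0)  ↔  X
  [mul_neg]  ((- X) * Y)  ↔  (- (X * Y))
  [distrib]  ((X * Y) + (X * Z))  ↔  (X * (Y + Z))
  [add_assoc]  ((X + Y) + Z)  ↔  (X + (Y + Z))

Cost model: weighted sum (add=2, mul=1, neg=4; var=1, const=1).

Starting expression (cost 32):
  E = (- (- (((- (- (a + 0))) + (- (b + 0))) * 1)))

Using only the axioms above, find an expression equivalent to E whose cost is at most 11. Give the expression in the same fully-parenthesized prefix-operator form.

((a + 0) + (- b))   [cost 11]

(1) (- (- (((- (- (a + 0))) + (- (b + 0))) * 1)))  =[neg_neg →]=  (((- (- (a + 0))) + (- (b + 0))) * 1)
(2) (b + 0)  =[add_zero →]=  b    ⊢ (((- (- (a + 0))) + (- b)) * 1)
(3) (- (- (a + 0)))  =[neg_neg →]=  (a + 0)    ⊢ (((a + 0) + (- b)) * 1)
(4) (((a + 0) + (- b)) * 1)  =[mul_one →]=  ((a + 0) + (- b))    ⊢ cost 11, within 11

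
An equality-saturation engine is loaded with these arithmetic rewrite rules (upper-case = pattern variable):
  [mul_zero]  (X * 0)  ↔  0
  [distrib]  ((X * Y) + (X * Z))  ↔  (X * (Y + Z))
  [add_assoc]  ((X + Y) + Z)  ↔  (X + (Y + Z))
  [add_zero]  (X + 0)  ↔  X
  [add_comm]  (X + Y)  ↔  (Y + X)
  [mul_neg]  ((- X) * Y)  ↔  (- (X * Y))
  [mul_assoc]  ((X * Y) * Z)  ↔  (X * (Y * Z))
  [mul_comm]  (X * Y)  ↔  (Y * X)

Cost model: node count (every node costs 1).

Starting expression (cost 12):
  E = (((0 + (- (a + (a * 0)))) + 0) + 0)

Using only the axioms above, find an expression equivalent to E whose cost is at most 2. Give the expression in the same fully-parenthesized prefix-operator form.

(1) (a * 0)  =[mul_zero →]=  0    ⊢ (((0 + (- (a + 0))) + 0) + 0)
(2) (0 + (- (a + 0)))  =[add_comm →]=  ((- (a + 0)) + 0)    ⊢ ((((- (a + 0)) + 0) + 0) + 0)
(3) ((((- (a + 0)) + 0) + 0) + 0)  =[add_comm →]=  (0 + (((- (a + 0)) + 0) + 0))
(4) (a + 0)  =[add_zero →]=  a    ⊢ (0 + (((- a) + 0) + 0))
(5) (0 + (((- a) + 0) + 0))  =[add_comm →]=  ((((- a) + 0) + 0) + 0)
(6) ((- a) + 0)  =[add_zero →]=  (- a)    ⊢ (((- a) + 0) + 0)
(7) ((- a) + 0)  =[add_zero →]=  (- a)    ⊢ ((- a) + 0)
(8) ((- a) + 0)  =[add_zero →]=  (- a)    ⊢ cost 2, within 2

(- a)   [cost 2]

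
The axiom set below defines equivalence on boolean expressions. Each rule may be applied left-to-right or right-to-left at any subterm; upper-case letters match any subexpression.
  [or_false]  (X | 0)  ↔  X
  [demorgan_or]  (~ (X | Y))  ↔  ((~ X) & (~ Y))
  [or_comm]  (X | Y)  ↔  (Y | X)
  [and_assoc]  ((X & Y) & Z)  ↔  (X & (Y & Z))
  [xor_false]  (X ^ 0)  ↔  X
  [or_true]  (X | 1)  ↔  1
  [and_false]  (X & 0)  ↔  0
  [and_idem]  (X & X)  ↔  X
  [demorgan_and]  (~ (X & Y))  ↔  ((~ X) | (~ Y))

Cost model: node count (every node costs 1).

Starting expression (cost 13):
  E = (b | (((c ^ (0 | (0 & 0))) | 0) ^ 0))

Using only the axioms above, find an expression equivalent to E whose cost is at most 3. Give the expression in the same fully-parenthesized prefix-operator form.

(c | b)   [cost 3]

(1) (0 & 0)  =[and_idem →]=  0    ⊢ (b | (((c ^ (0 | 0)) | 0) ^ 0))
(2) (0 | 0)  =[or_false →]=  0    ⊢ (b | (((c ^ 0) | 0) ^ 0))
(3) ((c ^ 0) | 0)  =[or_false →]=  (c ^ 0)    ⊢ (b | ((c ^ 0) ^ 0))
(4) (c ^ 0)  =[xor_false →]=  c    ⊢ (b | (c ^ 0))
(5) (b | (c ^ 0))  =[or_comm →]=  ((c ^ 0) | b)
(6) (c ^ 0)  =[xor_false →]=  c    ⊢ cost 3, within 3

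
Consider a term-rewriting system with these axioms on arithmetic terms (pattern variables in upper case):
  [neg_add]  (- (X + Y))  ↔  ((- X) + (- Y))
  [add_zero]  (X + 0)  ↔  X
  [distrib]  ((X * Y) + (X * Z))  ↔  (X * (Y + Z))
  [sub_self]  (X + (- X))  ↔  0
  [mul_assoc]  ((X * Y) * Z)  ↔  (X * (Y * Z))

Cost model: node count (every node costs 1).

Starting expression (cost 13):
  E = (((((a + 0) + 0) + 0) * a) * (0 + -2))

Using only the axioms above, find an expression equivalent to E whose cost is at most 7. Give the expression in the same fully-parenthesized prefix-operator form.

((a * a) * (0 + -2))   [cost 7]

1. [add_zero →] ((a + 0) + 0)  →  (a + 0);  E = ((((a + 0) + 0) * a) * (0 + -2))
2. [add_zero →] (a + 0)  →  a;  E = (((a + 0) * a) * (0 + -2))
3. [add_zero →] (a + 0)  →  a;  cost 7 ≤ 7, done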